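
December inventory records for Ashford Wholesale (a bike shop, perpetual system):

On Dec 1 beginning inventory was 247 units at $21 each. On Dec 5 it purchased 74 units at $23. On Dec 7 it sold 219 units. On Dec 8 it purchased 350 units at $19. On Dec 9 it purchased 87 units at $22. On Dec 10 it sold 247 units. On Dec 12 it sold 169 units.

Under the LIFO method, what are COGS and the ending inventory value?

Dec 7, 219 sold [LIFO — newest first]: 74 @ $23 + 145 @ $21 = $4,747
Dec 10, 247 sold [LIFO — newest first]: 87 @ $22 + 160 @ $19 = $4,954
Dec 12, 169 sold [LIFO — newest first]: 169 @ $19 = $3,211
Total COGS = $4,747 + $4,954 + $3,211 = $12,912
Ending inventory: 102 @ $21 + 21 @ $19 = $2,541
Check: goods available $15,453 = COGS $12,912 + ending $2,541

COGS = $12,912; ending inventory = $2,541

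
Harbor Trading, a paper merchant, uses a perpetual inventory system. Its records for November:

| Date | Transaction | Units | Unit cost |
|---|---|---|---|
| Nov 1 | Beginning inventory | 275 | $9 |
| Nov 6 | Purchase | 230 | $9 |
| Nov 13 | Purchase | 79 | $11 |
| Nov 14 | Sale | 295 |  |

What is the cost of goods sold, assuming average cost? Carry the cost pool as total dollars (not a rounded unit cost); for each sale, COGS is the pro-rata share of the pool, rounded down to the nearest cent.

After Nov 1: 275 on hand, pool $2,475.00 (≈ $9.0000 each)
After Nov 6: 505 on hand, pool $4,545.00 (≈ $9.0000 each)
After Nov 13: 584 on hand, pool $5,414.00 (≈ $9.2705 each)
Nov 14, sell 295: 295/584 × $5,414.00 → $2,734.81
Ending inventory (cost pool remaining) = $2,679.19

COGS = $2,734.81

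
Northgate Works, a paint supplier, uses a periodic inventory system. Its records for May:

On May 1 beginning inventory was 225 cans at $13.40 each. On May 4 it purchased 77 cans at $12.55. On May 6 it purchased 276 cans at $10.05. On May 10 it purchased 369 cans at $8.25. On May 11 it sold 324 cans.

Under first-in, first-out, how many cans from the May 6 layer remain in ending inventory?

May 11, 324 sold [FIFO — oldest first]: 225 @ $13.40 + 77 @ $12.55 + 22 @ $10.05 = $4,202.45
Ending inventory: 254 @ $10.05 + 369 @ $8.25 = $5,596.95
Check: goods available $9,799.40 = COGS $4,202.45 + ending $5,596.95

254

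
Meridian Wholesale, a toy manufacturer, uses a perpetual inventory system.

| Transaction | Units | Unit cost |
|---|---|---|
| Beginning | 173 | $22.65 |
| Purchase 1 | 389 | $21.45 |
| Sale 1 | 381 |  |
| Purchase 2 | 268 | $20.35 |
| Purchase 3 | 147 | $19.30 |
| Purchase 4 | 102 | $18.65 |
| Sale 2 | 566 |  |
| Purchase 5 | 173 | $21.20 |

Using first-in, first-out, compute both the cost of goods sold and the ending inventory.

COGS = $19,974.40; ending inventory = $6,148.90

Sale 1 (381) [FIFO — oldest first]: 173 @ $22.65 + 208 @ $21.45 = $8,380.05
Sale 2 (566) [FIFO — oldest first]: 181 @ $21.45 + 268 @ $20.35 + 117 @ $19.30 = $11,594.35
Total COGS = $8,380.05 + $11,594.35 = $19,974.40
Ending inventory: 30 @ $19.30 + 102 @ $18.65 + 173 @ $21.20 = $6,148.90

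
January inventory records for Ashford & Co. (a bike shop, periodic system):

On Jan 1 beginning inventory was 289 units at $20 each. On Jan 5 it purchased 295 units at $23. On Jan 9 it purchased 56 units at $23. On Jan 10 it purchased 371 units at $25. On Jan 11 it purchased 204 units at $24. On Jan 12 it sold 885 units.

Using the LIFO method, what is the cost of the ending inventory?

Ending inventory = $6,723

Jan 12, 885 sold [LIFO — newest first]: 204 @ $24 + 371 @ $25 + 56 @ $23 + 254 @ $23 = $21,301
Ending inventory: 289 @ $20 + 41 @ $23 = $6,723
Check: goods available $28,024 = COGS $21,301 + ending $6,723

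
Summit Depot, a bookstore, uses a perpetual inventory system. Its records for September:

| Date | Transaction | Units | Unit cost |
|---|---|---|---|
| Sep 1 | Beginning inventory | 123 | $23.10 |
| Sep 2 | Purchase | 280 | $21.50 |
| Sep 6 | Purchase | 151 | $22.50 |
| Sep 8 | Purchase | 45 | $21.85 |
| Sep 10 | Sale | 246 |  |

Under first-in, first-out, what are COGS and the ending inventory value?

Sep 10, 246 sold [FIFO — oldest first]: 123 @ $23.10 + 123 @ $21.50 = $5,485.80
Ending inventory: 157 @ $21.50 + 151 @ $22.50 + 45 @ $21.85 = $7,756.25

COGS = $5,485.80; ending inventory = $7,756.25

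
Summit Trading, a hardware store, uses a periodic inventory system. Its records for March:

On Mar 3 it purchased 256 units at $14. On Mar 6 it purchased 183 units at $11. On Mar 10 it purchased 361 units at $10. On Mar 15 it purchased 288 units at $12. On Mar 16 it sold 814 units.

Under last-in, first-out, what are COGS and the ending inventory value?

COGS = $8,881; ending inventory = $3,782

Mar 16, 814 sold [LIFO — newest first]: 288 @ $12 + 361 @ $10 + 165 @ $11 = $8,881
Ending inventory: 256 @ $14 + 18 @ $11 = $3,782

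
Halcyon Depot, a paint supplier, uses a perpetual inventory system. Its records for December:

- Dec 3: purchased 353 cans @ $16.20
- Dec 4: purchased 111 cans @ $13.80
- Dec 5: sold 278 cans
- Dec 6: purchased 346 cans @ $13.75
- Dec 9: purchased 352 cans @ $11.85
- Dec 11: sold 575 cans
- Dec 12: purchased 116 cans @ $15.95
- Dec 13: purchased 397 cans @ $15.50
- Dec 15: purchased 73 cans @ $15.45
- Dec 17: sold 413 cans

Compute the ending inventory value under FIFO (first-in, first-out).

Dec 5, 278 sold [FIFO — oldest first]: 278 @ $16.20 = $4,503.60
Dec 11, 575 sold [FIFO — oldest first]: 75 @ $16.20 + 111 @ $13.80 + 346 @ $13.75 + 43 @ $11.85 = $8,013.85
Dec 17, 413 sold [FIFO — oldest first]: 309 @ $11.85 + 104 @ $15.95 = $5,320.45
Total COGS = $4,503.60 + $8,013.85 + $5,320.45 = $17,837.90
Ending inventory: 12 @ $15.95 + 397 @ $15.50 + 73 @ $15.45 = $7,472.75
Check: goods available $25,310.65 = COGS $17,837.90 + ending $7,472.75

Ending inventory = $7,472.75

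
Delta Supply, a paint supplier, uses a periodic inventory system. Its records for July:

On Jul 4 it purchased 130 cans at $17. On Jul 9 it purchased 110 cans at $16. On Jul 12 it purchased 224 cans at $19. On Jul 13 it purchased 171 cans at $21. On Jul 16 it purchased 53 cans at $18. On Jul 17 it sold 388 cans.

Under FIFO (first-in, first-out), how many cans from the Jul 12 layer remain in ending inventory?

Jul 17, 388 sold [FIFO — oldest first]: 130 @ $17 + 110 @ $16 + 148 @ $19 = $6,782
Ending inventory: 76 @ $19 + 171 @ $21 + 53 @ $18 = $5,989

76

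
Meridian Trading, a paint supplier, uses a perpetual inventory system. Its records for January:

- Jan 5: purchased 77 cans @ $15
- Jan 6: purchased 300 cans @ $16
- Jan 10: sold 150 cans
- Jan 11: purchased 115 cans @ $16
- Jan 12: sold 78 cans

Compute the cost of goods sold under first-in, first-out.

Jan 10, 150 sold [FIFO — oldest first]: 77 @ $15 + 73 @ $16 = $2,323
Jan 12, 78 sold [FIFO — oldest first]: 78 @ $16 = $1,248
Total COGS = $2,323 + $1,248 = $3,571
Ending inventory: 149 @ $16 + 115 @ $16 = $4,224
Check: goods available $7,795 = COGS $3,571 + ending $4,224

COGS = $3,571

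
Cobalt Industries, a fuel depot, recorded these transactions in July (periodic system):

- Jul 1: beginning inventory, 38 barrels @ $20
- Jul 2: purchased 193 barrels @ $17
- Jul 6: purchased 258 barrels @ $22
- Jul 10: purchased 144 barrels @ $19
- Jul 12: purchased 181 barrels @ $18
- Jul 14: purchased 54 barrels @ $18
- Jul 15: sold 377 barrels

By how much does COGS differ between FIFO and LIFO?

FIFO COGS: 38 @ $20 + 193 @ $17 + 146 @ $22 = $7,253
LIFO COGS: 54 @ $18 + 181 @ $18 + 142 @ $19 = $6,928
Difference = |$7,253 − $6,928| = $325

$325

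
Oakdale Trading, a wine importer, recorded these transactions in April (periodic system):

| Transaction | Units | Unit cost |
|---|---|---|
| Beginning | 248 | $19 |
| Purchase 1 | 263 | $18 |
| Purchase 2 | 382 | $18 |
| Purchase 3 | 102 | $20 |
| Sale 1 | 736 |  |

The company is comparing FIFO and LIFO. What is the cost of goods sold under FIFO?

COGS = $13,496

FIFO COGS: 248 @ $19 + 263 @ $18 + 225 @ $18 = $13,496
LIFO COGS: 102 @ $20 + 382 @ $18 + 252 @ $18 = $13,452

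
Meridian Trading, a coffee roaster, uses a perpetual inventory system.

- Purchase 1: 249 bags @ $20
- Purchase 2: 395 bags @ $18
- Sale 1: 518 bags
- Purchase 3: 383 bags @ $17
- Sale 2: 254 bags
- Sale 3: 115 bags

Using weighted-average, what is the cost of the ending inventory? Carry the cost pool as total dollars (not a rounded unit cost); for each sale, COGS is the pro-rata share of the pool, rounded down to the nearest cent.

Ending inventory = $2,441.46

After Purchase 1: 249 on hand, pool $4,980.00 (≈ $20.0000 each)
After Purchase 2: 644 on hand, pool $12,090.00 (≈ $18.7733 each)
Sale 1, sell 518: 518/644 × $12,090.00 → $9,724.56
After Purchase 3: 509 on hand, pool $8,876.44 (≈ $17.4390 each)
Sale 2, sell 254: 254/509 × $8,876.44 → $4,429.50
Sale 3, sell 115: 115/255 × $4,446.94 → $2,005.48
Total COGS = $9,724.56 + $4,429.50 + $2,005.48 = $16,159.54
Ending inventory (cost pool remaining) = $2,441.46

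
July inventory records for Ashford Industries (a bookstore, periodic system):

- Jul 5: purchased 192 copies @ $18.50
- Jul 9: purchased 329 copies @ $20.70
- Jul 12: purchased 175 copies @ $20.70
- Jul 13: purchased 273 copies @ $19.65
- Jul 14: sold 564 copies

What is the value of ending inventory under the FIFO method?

Jul 14, 564 sold [FIFO — oldest first]: 192 @ $18.50 + 329 @ $20.70 + 43 @ $20.70 = $11,252.40
Ending inventory: 132 @ $20.70 + 273 @ $19.65 = $8,096.85
Check: goods available $19,349.25 = COGS $11,252.40 + ending $8,096.85

Ending inventory = $8,096.85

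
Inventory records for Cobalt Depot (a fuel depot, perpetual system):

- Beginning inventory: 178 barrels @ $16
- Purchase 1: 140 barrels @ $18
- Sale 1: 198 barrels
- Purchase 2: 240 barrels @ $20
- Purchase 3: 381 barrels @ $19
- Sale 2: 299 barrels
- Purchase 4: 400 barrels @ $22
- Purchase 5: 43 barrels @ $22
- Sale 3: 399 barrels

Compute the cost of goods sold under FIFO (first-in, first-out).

Sale 1 (198) [FIFO — oldest first]: 178 @ $16 + 20 @ $18 = $3,208
Sale 2 (299) [FIFO — oldest first]: 120 @ $18 + 179 @ $20 = $5,740
Sale 3 (399) [FIFO — oldest first]: 61 @ $20 + 338 @ $19 = $7,642
Total COGS = $3,208 + $5,740 + $7,642 = $16,590
Ending inventory: 43 @ $19 + 400 @ $22 + 43 @ $22 = $10,563
Check: goods available $27,153 = COGS $16,590 + ending $10,563

COGS = $16,590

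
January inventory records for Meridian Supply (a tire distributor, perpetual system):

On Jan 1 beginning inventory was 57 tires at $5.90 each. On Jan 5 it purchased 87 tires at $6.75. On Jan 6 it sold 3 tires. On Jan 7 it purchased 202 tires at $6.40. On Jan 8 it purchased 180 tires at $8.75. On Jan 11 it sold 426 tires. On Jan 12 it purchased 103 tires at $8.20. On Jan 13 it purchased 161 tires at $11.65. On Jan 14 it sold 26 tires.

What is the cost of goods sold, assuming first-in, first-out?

COGS = $3,170.10

Jan 6, 3 sold [FIFO — oldest first]: 3 @ $5.90 = $17.70
Jan 11, 426 sold [FIFO — oldest first]: 54 @ $5.90 + 87 @ $6.75 + 202 @ $6.40 + 83 @ $8.75 = $2,924.90
Jan 14, 26 sold [FIFO — oldest first]: 26 @ $8.75 = $227.50
Total COGS = $17.70 + $2,924.90 + $227.50 = $3,170.10
Ending inventory: 71 @ $8.75 + 103 @ $8.20 + 161 @ $11.65 = $3,341.50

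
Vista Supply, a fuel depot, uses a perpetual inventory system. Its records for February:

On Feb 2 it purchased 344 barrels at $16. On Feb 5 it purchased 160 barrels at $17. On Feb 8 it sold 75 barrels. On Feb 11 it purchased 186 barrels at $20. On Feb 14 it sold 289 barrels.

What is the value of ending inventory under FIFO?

Ending inventory = $6,100

Feb 8, 75 sold [FIFO — oldest first]: 75 @ $16 = $1,200
Feb 14, 289 sold [FIFO — oldest first]: 269 @ $16 + 20 @ $17 = $4,644
Total COGS = $1,200 + $4,644 = $5,844
Ending inventory: 140 @ $17 + 186 @ $20 = $6,100
Check: goods available $11,944 = COGS $5,844 + ending $6,100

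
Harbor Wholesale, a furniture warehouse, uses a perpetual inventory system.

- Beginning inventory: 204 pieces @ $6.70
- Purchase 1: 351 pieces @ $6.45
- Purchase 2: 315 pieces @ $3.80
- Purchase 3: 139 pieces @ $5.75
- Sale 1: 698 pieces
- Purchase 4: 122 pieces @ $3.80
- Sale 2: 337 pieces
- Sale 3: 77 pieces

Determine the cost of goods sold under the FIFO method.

Sale 1 (698) [FIFO — oldest first]: 204 @ $6.70 + 351 @ $6.45 + 143 @ $3.80 = $4,174.15
Sale 2 (337) [FIFO — oldest first]: 172 @ $3.80 + 139 @ $5.75 + 26 @ $3.80 = $1,551.65
Sale 3 (77) [FIFO — oldest first]: 77 @ $3.80 = $292.60
Total COGS = $4,174.15 + $1,551.65 + $292.60 = $6,018.40
Ending inventory: 19 @ $3.80 = $72.20

COGS = $6,018.40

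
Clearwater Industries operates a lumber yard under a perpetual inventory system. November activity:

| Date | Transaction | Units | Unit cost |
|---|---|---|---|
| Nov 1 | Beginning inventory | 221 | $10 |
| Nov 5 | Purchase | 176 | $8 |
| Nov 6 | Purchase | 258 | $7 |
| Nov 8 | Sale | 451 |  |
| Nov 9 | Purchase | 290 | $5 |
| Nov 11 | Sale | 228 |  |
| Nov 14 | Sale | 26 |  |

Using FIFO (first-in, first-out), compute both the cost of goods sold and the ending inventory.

Nov 8, 451 sold [FIFO — oldest first]: 221 @ $10 + 176 @ $8 + 54 @ $7 = $3,996
Nov 11, 228 sold [FIFO — oldest first]: 204 @ $7 + 24 @ $5 = $1,548
Nov 14, 26 sold [FIFO — oldest first]: 26 @ $5 = $130
Total COGS = $3,996 + $1,548 + $130 = $5,674
Ending inventory: 240 @ $5 = $1,200

COGS = $5,674; ending inventory = $1,200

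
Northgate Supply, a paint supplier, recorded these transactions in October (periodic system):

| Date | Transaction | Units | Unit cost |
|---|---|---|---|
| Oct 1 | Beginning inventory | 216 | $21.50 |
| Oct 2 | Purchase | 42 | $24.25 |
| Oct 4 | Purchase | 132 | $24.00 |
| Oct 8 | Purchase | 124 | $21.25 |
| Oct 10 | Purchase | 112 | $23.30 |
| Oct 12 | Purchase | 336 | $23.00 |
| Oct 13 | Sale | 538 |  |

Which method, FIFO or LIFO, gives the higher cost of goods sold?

LIFO

FIFO COGS: 216 @ $21.50 + 42 @ $24.25 + 132 @ $24.00 + 124 @ $21.25 + 24 @ $23.30 = $12,024.70
LIFO COGS: 336 @ $23.00 + 112 @ $23.30 + 90 @ $21.25 = $12,250.10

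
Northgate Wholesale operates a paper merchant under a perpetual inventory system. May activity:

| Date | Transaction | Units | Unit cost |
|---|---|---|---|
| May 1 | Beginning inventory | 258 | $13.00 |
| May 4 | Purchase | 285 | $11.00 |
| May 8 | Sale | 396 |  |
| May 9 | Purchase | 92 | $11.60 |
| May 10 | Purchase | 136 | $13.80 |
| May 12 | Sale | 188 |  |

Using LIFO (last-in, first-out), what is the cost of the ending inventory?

Ending inventory = $2,375.00

May 8, 396 sold [LIFO — newest first]: 285 @ $11.00 + 111 @ $13.00 = $4,578.00
May 12, 188 sold [LIFO — newest first]: 136 @ $13.80 + 52 @ $11.60 = $2,480.00
Total COGS = $4,578.00 + $2,480.00 = $7,058.00
Ending inventory: 147 @ $13.00 + 40 @ $11.60 = $2,375.00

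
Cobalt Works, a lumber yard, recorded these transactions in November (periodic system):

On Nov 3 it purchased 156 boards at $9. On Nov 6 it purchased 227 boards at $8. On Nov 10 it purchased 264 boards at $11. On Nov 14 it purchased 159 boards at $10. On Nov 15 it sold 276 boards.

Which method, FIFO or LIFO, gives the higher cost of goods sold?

FIFO COGS: 156 @ $9 + 120 @ $8 = $2,364
LIFO COGS: 159 @ $10 + 117 @ $11 = $2,877

LIFO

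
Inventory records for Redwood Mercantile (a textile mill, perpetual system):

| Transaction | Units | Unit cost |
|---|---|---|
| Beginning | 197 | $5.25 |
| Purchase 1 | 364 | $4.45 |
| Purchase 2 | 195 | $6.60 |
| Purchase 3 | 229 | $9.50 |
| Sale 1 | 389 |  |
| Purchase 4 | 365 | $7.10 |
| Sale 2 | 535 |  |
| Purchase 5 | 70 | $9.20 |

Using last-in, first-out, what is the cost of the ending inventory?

Sale 1 (389) [LIFO — newest first]: 229 @ $9.50 + 160 @ $6.60 = $3,231.50
Sale 2 (535) [LIFO — newest first]: 365 @ $7.10 + 35 @ $6.60 + 135 @ $4.45 = $3,423.25
Total COGS = $3,231.50 + $3,423.25 = $6,654.75
Ending inventory: 197 @ $5.25 + 229 @ $4.45 + 70 @ $9.20 = $2,697.30

Ending inventory = $2,697.30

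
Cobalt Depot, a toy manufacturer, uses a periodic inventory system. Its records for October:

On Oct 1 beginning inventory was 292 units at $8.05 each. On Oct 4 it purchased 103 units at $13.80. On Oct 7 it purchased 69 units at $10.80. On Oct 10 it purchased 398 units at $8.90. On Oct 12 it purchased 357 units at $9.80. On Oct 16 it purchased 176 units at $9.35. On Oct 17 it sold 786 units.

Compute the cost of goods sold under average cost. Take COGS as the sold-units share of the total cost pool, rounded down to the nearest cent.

COGS = $7,439.44

Oct 17, sell 786: 786/1395 × $13,203.60 → $7,439.44
Ending inventory (cost pool remaining) = $5,764.16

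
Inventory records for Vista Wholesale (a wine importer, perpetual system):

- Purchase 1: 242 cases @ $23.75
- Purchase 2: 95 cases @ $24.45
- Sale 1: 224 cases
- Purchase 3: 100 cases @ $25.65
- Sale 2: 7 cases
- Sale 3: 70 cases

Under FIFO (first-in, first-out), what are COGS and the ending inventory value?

COGS = $7,190.05; ending inventory = $3,445.20

Sale 1 (224) [FIFO — oldest first]: 224 @ $23.75 = $5,320.00
Sale 2 (7) [FIFO — oldest first]: 7 @ $23.75 = $166.25
Sale 3 (70) [FIFO — oldest first]: 11 @ $23.75 + 59 @ $24.45 = $1,703.80
Total COGS = $5,320.00 + $166.25 + $1,703.80 = $7,190.05
Ending inventory: 36 @ $24.45 + 100 @ $25.65 = $3,445.20
Check: goods available $10,635.25 = COGS $7,190.05 + ending $3,445.20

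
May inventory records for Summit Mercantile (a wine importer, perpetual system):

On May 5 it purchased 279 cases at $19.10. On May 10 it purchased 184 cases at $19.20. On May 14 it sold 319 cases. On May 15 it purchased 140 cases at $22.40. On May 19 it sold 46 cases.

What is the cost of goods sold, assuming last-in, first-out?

COGS = $7,141.70

May 14, 319 sold [LIFO — newest first]: 184 @ $19.20 + 135 @ $19.10 = $6,111.30
May 19, 46 sold [LIFO — newest first]: 46 @ $22.40 = $1,030.40
Total COGS = $6,111.30 + $1,030.40 = $7,141.70
Ending inventory: 144 @ $19.10 + 94 @ $22.40 = $4,856.00
Check: goods available $11,997.70 = COGS $7,141.70 + ending $4,856.00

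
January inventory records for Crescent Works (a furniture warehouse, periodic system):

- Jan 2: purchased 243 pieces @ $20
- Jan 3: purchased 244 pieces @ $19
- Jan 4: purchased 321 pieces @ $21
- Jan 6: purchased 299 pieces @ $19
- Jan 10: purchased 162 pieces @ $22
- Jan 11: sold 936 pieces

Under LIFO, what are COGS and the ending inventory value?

COGS = $18,912; ending inventory = $6,570

Jan 11, 936 sold [LIFO — newest first]: 162 @ $22 + 299 @ $19 + 321 @ $21 + 154 @ $19 = $18,912
Ending inventory: 243 @ $20 + 90 @ $19 = $6,570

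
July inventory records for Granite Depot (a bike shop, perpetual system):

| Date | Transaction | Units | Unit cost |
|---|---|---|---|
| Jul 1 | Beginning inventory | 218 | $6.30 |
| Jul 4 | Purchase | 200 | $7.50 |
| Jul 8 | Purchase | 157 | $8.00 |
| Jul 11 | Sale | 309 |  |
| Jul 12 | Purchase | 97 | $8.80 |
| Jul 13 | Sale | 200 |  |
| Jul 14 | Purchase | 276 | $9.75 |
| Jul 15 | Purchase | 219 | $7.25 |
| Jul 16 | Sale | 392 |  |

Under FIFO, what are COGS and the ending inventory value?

Jul 11, 309 sold [FIFO — oldest first]: 218 @ $6.30 + 91 @ $7.50 = $2,055.90
Jul 13, 200 sold [FIFO — oldest first]: 109 @ $7.50 + 91 @ $8.00 = $1,545.50
Jul 16, 392 sold [FIFO — oldest first]: 66 @ $8.00 + 97 @ $8.80 + 229 @ $9.75 = $3,614.35
Total COGS = $2,055.90 + $1,545.50 + $3,614.35 = $7,215.75
Ending inventory: 47 @ $9.75 + 219 @ $7.25 = $2,046.00

COGS = $7,215.75; ending inventory = $2,046.00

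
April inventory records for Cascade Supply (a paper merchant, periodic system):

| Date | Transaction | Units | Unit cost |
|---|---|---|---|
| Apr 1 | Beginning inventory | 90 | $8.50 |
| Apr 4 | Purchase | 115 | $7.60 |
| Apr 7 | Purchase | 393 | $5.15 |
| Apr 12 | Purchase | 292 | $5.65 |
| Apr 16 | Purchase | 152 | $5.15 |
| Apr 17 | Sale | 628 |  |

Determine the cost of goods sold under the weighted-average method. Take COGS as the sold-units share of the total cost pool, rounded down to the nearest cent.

Apr 17, sell 628: 628/1042 × $6,095.55 → $3,673.70
Ending inventory (cost pool remaining) = $2,421.85

COGS = $3,673.70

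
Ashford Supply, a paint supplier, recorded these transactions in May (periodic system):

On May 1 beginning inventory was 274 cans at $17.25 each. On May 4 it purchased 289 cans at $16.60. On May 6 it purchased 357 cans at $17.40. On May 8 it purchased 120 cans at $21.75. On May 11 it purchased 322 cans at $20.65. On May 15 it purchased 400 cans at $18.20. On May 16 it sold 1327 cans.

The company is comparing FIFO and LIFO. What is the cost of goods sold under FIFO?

FIFO COGS: 274 @ $17.25 + 289 @ $16.60 + 357 @ $17.40 + 120 @ $21.75 + 287 @ $20.65 = $24,272.25
LIFO COGS: 400 @ $18.20 + 322 @ $20.65 + 120 @ $21.75 + 357 @ $17.40 + 128 @ $16.60 = $24,875.90

COGS = $24,272.25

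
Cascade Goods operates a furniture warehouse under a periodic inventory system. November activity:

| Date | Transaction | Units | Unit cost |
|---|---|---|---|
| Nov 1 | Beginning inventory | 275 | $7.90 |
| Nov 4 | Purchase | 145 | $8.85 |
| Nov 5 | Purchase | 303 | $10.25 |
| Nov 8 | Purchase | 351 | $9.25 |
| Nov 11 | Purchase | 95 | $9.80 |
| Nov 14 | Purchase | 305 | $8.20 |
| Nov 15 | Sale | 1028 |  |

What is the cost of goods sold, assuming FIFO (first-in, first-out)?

Nov 15, 1028 sold [FIFO — oldest first]: 275 @ $7.90 + 145 @ $8.85 + 303 @ $10.25 + 305 @ $9.25 = $9,382.75
Ending inventory: 46 @ $9.25 + 95 @ $9.80 + 305 @ $8.20 = $3,857.50
Check: goods available $13,240.25 = COGS $9,382.75 + ending $3,857.50

COGS = $9,382.75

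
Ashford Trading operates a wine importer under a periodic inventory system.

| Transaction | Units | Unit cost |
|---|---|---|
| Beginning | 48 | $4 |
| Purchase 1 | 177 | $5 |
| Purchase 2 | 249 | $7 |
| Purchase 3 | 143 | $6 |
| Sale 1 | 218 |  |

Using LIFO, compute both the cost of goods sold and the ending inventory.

Sale 1 (218) [LIFO — newest first]: 143 @ $6 + 75 @ $7 = $1,383
Ending inventory: 48 @ $4 + 177 @ $5 + 174 @ $7 = $2,295
Check: goods available $3,678 = COGS $1,383 + ending $2,295

COGS = $1,383; ending inventory = $2,295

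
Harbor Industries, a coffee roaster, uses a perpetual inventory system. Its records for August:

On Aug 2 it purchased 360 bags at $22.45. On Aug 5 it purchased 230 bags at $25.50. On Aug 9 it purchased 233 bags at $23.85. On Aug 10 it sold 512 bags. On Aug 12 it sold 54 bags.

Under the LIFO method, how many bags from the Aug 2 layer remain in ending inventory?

257

Aug 10, 512 sold [LIFO — newest first]: 233 @ $23.85 + 230 @ $25.50 + 49 @ $22.45 = $12,522.10
Aug 12, 54 sold [LIFO — newest first]: 54 @ $22.45 = $1,212.30
Total COGS = $12,522.10 + $1,212.30 = $13,734.40
Ending inventory: 257 @ $22.45 = $5,769.65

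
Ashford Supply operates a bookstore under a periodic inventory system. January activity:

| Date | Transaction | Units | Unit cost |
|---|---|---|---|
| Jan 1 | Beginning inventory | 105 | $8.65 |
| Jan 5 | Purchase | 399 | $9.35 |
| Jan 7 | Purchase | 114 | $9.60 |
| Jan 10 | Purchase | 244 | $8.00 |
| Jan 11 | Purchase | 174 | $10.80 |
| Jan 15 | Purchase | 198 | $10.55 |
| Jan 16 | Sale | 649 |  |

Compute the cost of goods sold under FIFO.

COGS = $5,981.30

Jan 16, 649 sold [FIFO — oldest first]: 105 @ $8.65 + 399 @ $9.35 + 114 @ $9.60 + 31 @ $8.00 = $5,981.30
Ending inventory: 213 @ $8.00 + 174 @ $10.80 + 198 @ $10.55 = $5,672.10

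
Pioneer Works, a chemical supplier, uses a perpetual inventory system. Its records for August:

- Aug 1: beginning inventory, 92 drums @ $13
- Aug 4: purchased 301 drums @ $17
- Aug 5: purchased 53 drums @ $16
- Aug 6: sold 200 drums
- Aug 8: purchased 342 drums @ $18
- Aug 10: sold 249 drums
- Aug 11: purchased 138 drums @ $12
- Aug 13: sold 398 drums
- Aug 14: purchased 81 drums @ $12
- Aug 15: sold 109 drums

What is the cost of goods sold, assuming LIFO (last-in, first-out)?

Aug 6, 200 sold [LIFO — newest first]: 53 @ $16 + 147 @ $17 = $3,347
Aug 10, 249 sold [LIFO — newest first]: 249 @ $18 = $4,482
Aug 13, 398 sold [LIFO — newest first]: 138 @ $12 + 93 @ $18 + 154 @ $17 + 13 @ $13 = $6,117
Aug 15, 109 sold [LIFO — newest first]: 81 @ $12 + 28 @ $13 = $1,336
Total COGS = $3,347 + $4,482 + $6,117 + $1,336 = $15,282
Ending inventory: 51 @ $13 = $663

COGS = $15,282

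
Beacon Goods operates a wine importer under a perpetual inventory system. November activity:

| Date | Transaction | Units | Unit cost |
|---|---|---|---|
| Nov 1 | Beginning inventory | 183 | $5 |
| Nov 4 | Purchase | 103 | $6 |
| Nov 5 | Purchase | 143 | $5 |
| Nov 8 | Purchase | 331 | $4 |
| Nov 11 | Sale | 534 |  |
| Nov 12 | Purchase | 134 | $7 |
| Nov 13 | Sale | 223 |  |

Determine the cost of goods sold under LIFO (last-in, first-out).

Nov 11, 534 sold [LIFO — newest first]: 331 @ $4 + 143 @ $5 + 60 @ $6 = $2,399
Nov 13, 223 sold [LIFO — newest first]: 134 @ $7 + 43 @ $6 + 46 @ $5 = $1,426
Total COGS = $2,399 + $1,426 = $3,825
Ending inventory: 137 @ $5 = $685
Check: goods available $4,510 = COGS $3,825 + ending $685

COGS = $3,825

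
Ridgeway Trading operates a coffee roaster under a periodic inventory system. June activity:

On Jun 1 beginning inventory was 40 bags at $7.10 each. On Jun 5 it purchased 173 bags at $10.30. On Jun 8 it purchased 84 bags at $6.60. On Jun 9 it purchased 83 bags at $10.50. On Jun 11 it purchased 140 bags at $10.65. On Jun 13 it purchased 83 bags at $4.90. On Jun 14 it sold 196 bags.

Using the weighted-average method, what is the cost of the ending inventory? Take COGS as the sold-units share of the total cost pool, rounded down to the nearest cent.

Ending inventory = $3,637.69

Jun 14, sell 196: 196/603 × $5,389.50 → $1,751.81
Ending inventory (cost pool remaining) = $3,637.69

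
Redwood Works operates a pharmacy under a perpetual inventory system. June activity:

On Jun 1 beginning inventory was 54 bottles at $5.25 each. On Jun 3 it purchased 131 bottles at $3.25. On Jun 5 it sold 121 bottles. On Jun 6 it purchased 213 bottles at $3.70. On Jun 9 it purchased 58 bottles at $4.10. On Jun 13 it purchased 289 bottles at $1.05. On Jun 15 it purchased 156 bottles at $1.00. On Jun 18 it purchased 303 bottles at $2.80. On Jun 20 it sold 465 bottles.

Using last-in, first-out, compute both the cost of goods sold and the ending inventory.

Jun 5, 121 sold [LIFO — newest first]: 121 @ $3.25 = $393.25
Jun 20, 465 sold [LIFO — newest first]: 303 @ $2.80 + 156 @ $1.00 + 6 @ $1.05 = $1,010.70
Total COGS = $393.25 + $1,010.70 = $1,403.95
Ending inventory: 54 @ $5.25 + 10 @ $3.25 + 213 @ $3.70 + 58 @ $4.10 + 283 @ $1.05 = $1,639.05
Check: goods available $3,043.00 = COGS $1,403.95 + ending $1,639.05

COGS = $1,403.95; ending inventory = $1,639.05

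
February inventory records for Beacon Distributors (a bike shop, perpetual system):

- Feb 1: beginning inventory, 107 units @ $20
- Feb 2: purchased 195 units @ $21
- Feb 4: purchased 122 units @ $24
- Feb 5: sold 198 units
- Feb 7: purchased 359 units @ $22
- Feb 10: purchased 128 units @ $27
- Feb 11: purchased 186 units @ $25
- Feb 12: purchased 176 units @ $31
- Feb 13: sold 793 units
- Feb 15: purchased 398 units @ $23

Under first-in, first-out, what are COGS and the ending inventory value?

Feb 5, 198 sold [FIFO — oldest first]: 107 @ $20 + 91 @ $21 = $4,051
Feb 13, 793 sold [FIFO — oldest first]: 104 @ $21 + 122 @ $24 + 359 @ $22 + 128 @ $27 + 80 @ $25 = $18,466
Total COGS = $4,051 + $18,466 = $22,517
Ending inventory: 106 @ $25 + 176 @ $31 + 398 @ $23 = $17,260

COGS = $22,517; ending inventory = $17,260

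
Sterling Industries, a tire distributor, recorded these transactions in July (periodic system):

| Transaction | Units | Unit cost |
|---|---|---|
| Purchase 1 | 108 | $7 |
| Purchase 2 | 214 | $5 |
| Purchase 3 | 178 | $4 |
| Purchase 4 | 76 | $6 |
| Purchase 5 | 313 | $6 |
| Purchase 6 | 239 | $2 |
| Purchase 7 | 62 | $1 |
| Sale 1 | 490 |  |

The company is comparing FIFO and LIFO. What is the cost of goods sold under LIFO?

COGS = $1,674

FIFO COGS: 108 @ $7 + 214 @ $5 + 168 @ $4 = $2,498
LIFO COGS: 62 @ $1 + 239 @ $2 + 189 @ $6 = $1,674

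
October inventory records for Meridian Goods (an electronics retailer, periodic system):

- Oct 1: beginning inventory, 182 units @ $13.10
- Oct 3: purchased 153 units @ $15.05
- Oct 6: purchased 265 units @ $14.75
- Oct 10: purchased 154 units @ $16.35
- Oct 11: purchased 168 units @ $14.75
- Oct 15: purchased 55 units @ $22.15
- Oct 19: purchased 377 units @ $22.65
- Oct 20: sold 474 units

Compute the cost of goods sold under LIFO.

Oct 20, 474 sold [LIFO — newest first]: 377 @ $22.65 + 55 @ $22.15 + 42 @ $14.75 = $10,376.80
Ending inventory: 182 @ $13.10 + 153 @ $15.05 + 265 @ $14.75 + 154 @ $16.35 + 126 @ $14.75 = $12,972.00
Check: goods available $23,348.80 = COGS $10,376.80 + ending $12,972.00

COGS = $10,376.80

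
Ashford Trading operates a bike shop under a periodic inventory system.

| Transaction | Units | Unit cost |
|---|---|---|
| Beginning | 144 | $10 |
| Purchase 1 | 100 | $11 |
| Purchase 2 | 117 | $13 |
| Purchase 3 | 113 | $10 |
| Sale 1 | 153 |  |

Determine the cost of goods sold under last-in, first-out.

Sale 1 (153) [LIFO — newest first]: 113 @ $10 + 40 @ $13 = $1,650
Ending inventory: 144 @ $10 + 100 @ $11 + 77 @ $13 = $3,541
Check: goods available $5,191 = COGS $1,650 + ending $3,541

COGS = $1,650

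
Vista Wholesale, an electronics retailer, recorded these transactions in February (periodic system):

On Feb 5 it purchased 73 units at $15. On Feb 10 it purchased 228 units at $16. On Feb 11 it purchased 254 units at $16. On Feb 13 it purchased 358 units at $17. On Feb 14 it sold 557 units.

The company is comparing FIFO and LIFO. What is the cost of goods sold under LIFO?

FIFO COGS: 73 @ $15 + 228 @ $16 + 254 @ $16 + 2 @ $17 = $8,841
LIFO COGS: 358 @ $17 + 199 @ $16 = $9,270

COGS = $9,270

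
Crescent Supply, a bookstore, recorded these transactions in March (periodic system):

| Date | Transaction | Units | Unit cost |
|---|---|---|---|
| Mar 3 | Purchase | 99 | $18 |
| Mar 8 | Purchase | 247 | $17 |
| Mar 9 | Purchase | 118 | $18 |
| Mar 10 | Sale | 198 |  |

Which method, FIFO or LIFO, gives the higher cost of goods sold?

FIFO COGS: 99 @ $18 + 99 @ $17 = $3,465
LIFO COGS: 118 @ $18 + 80 @ $17 = $3,484

LIFO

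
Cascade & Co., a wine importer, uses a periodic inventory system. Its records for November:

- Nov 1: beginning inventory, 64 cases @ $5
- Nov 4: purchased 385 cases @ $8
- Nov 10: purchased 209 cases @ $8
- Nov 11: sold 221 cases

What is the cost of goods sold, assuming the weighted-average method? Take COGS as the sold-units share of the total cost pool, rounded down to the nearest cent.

COGS = $1,703.51

Nov 11, sell 221: 221/658 × $5,072.00 → $1,703.51
Ending inventory (cost pool remaining) = $3,368.49
Check: goods available $5,072.00 = COGS $1,703.51 + ending $3,368.49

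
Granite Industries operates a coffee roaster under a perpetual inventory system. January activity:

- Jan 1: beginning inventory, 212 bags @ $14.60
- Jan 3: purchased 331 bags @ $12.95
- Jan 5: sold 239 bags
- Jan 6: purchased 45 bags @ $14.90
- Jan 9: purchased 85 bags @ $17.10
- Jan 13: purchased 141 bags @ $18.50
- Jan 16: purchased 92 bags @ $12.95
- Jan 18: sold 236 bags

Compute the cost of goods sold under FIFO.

Jan 5, 239 sold [FIFO — oldest first]: 212 @ $14.60 + 27 @ $12.95 = $3,444.85
Jan 18, 236 sold [FIFO — oldest first]: 236 @ $12.95 = $3,056.20
Total COGS = $3,444.85 + $3,056.20 = $6,501.05
Ending inventory: 68 @ $12.95 + 45 @ $14.90 + 85 @ $17.10 + 141 @ $18.50 + 92 @ $12.95 = $6,804.50
Check: goods available $13,305.55 = COGS $6,501.05 + ending $6,804.50

COGS = $6,501.05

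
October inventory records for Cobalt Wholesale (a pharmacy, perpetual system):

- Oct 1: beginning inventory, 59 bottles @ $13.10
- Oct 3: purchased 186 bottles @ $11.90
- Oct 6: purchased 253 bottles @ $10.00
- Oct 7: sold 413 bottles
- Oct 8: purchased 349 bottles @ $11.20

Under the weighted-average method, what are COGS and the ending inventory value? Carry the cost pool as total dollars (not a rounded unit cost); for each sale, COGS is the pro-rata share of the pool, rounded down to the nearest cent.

COGS = $4,574.76; ending inventory = $4,850.34

After Oct 1: 59 on hand, pool $772.90 (≈ $13.1000 each)
After Oct 3: 245 on hand, pool $2,986.30 (≈ $12.1890 each)
After Oct 6: 498 on hand, pool $5,516.30 (≈ $11.0769 each)
Oct 7, sell 413: 413/498 × $5,516.30 → $4,574.76
After Oct 8: 434 on hand, pool $4,850.34 (≈ $11.1759 each)
Ending inventory (cost pool remaining) = $4,850.34
Check: goods available $9,425.10 = COGS $4,574.76 + ending $4,850.34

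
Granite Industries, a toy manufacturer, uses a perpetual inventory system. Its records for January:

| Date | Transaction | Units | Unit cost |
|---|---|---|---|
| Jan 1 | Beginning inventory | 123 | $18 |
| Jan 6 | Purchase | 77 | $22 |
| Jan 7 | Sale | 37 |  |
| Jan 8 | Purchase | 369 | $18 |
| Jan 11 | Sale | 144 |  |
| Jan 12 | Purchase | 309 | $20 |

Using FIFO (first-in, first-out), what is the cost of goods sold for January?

Jan 7, 37 sold [FIFO — oldest first]: 37 @ $18 = $666
Jan 11, 144 sold [FIFO — oldest first]: 86 @ $18 + 58 @ $22 = $2,824
Total COGS = $666 + $2,824 = $3,490
Ending inventory: 19 @ $22 + 369 @ $18 + 309 @ $20 = $13,240

COGS = $3,490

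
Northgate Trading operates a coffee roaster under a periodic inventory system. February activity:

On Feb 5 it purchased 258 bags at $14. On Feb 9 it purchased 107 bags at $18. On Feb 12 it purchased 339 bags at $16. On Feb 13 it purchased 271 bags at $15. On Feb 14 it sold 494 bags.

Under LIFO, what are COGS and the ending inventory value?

Feb 14, 494 sold [LIFO — newest first]: 271 @ $15 + 223 @ $16 = $7,633
Ending inventory: 258 @ $14 + 107 @ $18 + 116 @ $16 = $7,394

COGS = $7,633; ending inventory = $7,394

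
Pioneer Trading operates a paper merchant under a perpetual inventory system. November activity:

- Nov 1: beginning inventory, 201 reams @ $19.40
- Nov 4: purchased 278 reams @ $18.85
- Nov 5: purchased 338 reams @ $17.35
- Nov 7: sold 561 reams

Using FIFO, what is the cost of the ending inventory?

Ending inventory = $4,441.60

Nov 7, 561 sold [FIFO — oldest first]: 201 @ $19.40 + 278 @ $18.85 + 82 @ $17.35 = $10,562.40
Ending inventory: 256 @ $17.35 = $4,441.60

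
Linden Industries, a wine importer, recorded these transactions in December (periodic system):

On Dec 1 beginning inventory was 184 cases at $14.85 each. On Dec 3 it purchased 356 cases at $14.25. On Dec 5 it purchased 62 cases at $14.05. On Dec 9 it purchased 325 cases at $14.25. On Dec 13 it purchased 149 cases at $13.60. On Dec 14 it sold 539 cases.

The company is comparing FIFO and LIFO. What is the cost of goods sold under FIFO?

COGS = $7,791.15

FIFO COGS: 184 @ $14.85 + 355 @ $14.25 = $7,791.15
LIFO COGS: 149 @ $13.60 + 325 @ $14.25 + 62 @ $14.05 + 3 @ $14.25 = $7,571.50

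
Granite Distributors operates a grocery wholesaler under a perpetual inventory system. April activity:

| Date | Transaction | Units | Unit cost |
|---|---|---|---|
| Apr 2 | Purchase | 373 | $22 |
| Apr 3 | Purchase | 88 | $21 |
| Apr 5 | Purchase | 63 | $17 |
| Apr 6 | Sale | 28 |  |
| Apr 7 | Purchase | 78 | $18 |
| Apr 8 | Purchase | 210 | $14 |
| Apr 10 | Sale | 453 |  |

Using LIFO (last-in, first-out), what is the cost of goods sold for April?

Apr 6, 28 sold [LIFO — newest first]: 28 @ $17 = $476
Apr 10, 453 sold [LIFO — newest first]: 210 @ $14 + 78 @ $18 + 35 @ $17 + 88 @ $21 + 42 @ $22 = $7,711
Total COGS = $476 + $7,711 = $8,187
Ending inventory: 331 @ $22 = $7,282

COGS = $8,187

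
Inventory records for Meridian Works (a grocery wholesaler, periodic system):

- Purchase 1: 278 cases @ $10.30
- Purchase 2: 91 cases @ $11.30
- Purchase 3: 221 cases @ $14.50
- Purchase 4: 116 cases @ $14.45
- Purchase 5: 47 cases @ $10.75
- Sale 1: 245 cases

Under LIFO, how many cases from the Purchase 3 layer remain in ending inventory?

139

Sale 1 (245) [LIFO — newest first]: 47 @ $10.75 + 116 @ $14.45 + 82 @ $14.50 = $3,370.45
Ending inventory: 278 @ $10.30 + 91 @ $11.30 + 139 @ $14.50 = $5,907.20
Check: goods available $9,277.65 = COGS $3,370.45 + ending $5,907.20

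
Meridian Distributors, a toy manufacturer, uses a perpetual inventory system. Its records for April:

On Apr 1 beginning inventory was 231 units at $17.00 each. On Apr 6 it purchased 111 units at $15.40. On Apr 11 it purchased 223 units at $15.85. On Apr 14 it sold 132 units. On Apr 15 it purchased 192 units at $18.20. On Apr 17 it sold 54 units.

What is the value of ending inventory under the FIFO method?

Apr 14, 132 sold [FIFO — oldest first]: 132 @ $17.00 = $2,244.00
Apr 17, 54 sold [FIFO — oldest first]: 54 @ $17.00 = $918.00
Total COGS = $2,244.00 + $918.00 = $3,162.00
Ending inventory: 45 @ $17.00 + 111 @ $15.40 + 223 @ $15.85 + 192 @ $18.20 = $9,503.35

Ending inventory = $9,503.35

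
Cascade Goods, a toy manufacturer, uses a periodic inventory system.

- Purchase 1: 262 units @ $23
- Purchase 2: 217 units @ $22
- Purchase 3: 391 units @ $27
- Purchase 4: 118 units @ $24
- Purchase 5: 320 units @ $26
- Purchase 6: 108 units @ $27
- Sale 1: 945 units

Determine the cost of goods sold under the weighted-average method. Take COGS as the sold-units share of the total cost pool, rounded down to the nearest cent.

Sale 1, sell 945: 945/1416 × $35,425.00 → $23,641.68
Ending inventory (cost pool remaining) = $11,783.32

COGS = $23,641.68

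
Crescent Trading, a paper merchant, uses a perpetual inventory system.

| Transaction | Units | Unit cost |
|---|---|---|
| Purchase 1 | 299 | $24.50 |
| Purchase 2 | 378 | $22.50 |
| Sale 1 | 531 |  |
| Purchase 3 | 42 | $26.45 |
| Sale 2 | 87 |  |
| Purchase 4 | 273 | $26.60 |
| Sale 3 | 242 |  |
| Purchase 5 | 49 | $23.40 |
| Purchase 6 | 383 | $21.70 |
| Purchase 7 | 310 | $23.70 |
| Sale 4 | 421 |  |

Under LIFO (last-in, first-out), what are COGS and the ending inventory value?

COGS = $30,659.80; ending inventory = $10,348.10

Sale 1 (531) [LIFO — newest first]: 378 @ $22.50 + 153 @ $24.50 = $12,253.50
Sale 2 (87) [LIFO — newest first]: 42 @ $26.45 + 45 @ $24.50 = $2,213.40
Sale 3 (242) [LIFO — newest first]: 242 @ $26.60 = $6,437.20
Sale 4 (421) [LIFO — newest first]: 310 @ $23.70 + 111 @ $21.70 = $9,755.70
Total COGS = $12,253.50 + $2,213.40 + $6,437.20 + $9,755.70 = $30,659.80
Ending inventory: 101 @ $24.50 + 31 @ $26.60 + 49 @ $23.40 + 272 @ $21.70 = $10,348.10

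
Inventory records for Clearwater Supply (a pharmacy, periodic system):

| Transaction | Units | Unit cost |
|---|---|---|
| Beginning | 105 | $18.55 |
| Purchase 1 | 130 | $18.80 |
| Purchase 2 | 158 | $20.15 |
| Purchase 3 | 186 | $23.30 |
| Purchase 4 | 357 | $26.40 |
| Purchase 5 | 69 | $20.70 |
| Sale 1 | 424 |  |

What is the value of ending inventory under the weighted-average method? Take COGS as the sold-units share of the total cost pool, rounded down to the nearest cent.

Ending inventory = $13,159.13

Sale 1, sell 424: 424/1005 × $22,762.35 → $9,603.22
Ending inventory (cost pool remaining) = $13,159.13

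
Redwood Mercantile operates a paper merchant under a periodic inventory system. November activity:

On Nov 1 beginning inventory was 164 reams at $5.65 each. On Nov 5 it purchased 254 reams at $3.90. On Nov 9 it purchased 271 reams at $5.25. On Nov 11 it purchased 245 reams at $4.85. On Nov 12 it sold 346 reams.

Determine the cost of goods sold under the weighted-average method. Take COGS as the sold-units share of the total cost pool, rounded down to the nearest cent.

Nov 12, sell 346: 346/934 × $4,528.20 → $1,677.47
Ending inventory (cost pool remaining) = $2,850.73
Check: goods available $4,528.20 = COGS $1,677.47 + ending $2,850.73

COGS = $1,677.47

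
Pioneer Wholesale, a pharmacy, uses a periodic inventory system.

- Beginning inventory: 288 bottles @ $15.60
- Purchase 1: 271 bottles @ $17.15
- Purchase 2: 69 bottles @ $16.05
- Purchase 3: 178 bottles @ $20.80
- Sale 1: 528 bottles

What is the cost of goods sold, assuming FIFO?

Sale 1 (528) [FIFO — oldest first]: 288 @ $15.60 + 240 @ $17.15 = $8,608.80
Ending inventory: 31 @ $17.15 + 69 @ $16.05 + 178 @ $20.80 = $5,341.50
Check: goods available $13,950.30 = COGS $8,608.80 + ending $5,341.50

COGS = $8,608.80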